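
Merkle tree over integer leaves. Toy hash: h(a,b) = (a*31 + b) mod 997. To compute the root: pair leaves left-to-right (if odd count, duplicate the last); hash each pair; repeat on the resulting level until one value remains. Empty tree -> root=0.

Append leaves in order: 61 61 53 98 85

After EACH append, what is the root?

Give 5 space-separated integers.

After append 61 (leaves=[61]):
  L0: [61]
  root=61
After append 61 (leaves=[61, 61]):
  L0: [61, 61]
  L1: h(61,61)=(61*31+61)%997=955 -> [955]
  root=955
After append 53 (leaves=[61, 61, 53]):
  L0: [61, 61, 53]
  L1: h(61,61)=(61*31+61)%997=955 h(53,53)=(53*31+53)%997=699 -> [955, 699]
  L2: h(955,699)=(955*31+699)%997=394 -> [394]
  root=394
After append 98 (leaves=[61, 61, 53, 98]):
  L0: [61, 61, 53, 98]
  L1: h(61,61)=(61*31+61)%997=955 h(53,98)=(53*31+98)%997=744 -> [955, 744]
  L2: h(955,744)=(955*31+744)%997=439 -> [439]
  root=439
After append 85 (leaves=[61, 61, 53, 98, 85]):
  L0: [61, 61, 53, 98, 85]
  L1: h(61,61)=(61*31+61)%997=955 h(53,98)=(53*31+98)%997=744 h(85,85)=(85*31+85)%997=726 -> [955, 744, 726]
  L2: h(955,744)=(955*31+744)%997=439 h(726,726)=(726*31+726)%997=301 -> [439, 301]
  L3: h(439,301)=(439*31+301)%997=949 -> [949]
  root=949

Answer: 61 955 394 439 949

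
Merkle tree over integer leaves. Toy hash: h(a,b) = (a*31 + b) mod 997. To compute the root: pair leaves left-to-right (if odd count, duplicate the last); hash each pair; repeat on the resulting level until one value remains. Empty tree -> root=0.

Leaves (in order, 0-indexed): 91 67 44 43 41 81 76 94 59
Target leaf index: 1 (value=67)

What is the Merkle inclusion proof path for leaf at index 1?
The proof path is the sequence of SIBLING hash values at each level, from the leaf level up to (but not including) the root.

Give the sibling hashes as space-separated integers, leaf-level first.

Answer: 91 410 494 129

Derivation:
L0 (leaves): [91, 67, 44, 43, 41, 81, 76, 94, 59], target index=1
L1: h(91,67)=(91*31+67)%997=894 [pair 0] h(44,43)=(44*31+43)%997=410 [pair 1] h(41,81)=(41*31+81)%997=355 [pair 2] h(76,94)=(76*31+94)%997=456 [pair 3] h(59,59)=(59*31+59)%997=891 [pair 4] -> [894, 410, 355, 456, 891]
  Sibling for proof at L0: 91
L2: h(894,410)=(894*31+410)%997=208 [pair 0] h(355,456)=(355*31+456)%997=494 [pair 1] h(891,891)=(891*31+891)%997=596 [pair 2] -> [208, 494, 596]
  Sibling for proof at L1: 410
L3: h(208,494)=(208*31+494)%997=960 [pair 0] h(596,596)=(596*31+596)%997=129 [pair 1] -> [960, 129]
  Sibling for proof at L2: 494
L4: h(960,129)=(960*31+129)%997=976 [pair 0] -> [976]
  Sibling for proof at L3: 129
Root: 976
Proof path (sibling hashes from leaf to root): [91, 410, 494, 129]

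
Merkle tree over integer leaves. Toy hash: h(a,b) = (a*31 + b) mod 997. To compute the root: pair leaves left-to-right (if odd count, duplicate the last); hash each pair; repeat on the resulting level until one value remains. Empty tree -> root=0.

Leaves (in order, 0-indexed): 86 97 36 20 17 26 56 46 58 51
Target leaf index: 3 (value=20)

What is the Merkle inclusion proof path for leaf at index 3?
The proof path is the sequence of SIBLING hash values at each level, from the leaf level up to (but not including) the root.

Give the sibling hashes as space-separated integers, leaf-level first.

Answer: 36 769 979 73

Derivation:
L0 (leaves): [86, 97, 36, 20, 17, 26, 56, 46, 58, 51], target index=3
L1: h(86,97)=(86*31+97)%997=769 [pair 0] h(36,20)=(36*31+20)%997=139 [pair 1] h(17,26)=(17*31+26)%997=553 [pair 2] h(56,46)=(56*31+46)%997=785 [pair 3] h(58,51)=(58*31+51)%997=852 [pair 4] -> [769, 139, 553, 785, 852]
  Sibling for proof at L0: 36
L2: h(769,139)=(769*31+139)%997=50 [pair 0] h(553,785)=(553*31+785)%997=979 [pair 1] h(852,852)=(852*31+852)%997=345 [pair 2] -> [50, 979, 345]
  Sibling for proof at L1: 769
L3: h(50,979)=(50*31+979)%997=535 [pair 0] h(345,345)=(345*31+345)%997=73 [pair 1] -> [535, 73]
  Sibling for proof at L2: 979
L4: h(535,73)=(535*31+73)%997=706 [pair 0] -> [706]
  Sibling for proof at L3: 73
Root: 706
Proof path (sibling hashes from leaf to root): [36, 769, 979, 73]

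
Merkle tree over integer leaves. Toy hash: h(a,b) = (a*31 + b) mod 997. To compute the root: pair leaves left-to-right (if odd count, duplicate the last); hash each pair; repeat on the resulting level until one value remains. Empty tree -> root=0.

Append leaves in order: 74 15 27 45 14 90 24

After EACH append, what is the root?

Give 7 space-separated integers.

Answer: 74 315 659 677 428 866 113

Derivation:
After append 74 (leaves=[74]):
  L0: [74]
  root=74
After append 15 (leaves=[74, 15]):
  L0: [74, 15]
  L1: h(74,15)=(74*31+15)%997=315 -> [315]
  root=315
After append 27 (leaves=[74, 15, 27]):
  L0: [74, 15, 27]
  L1: h(74,15)=(74*31+15)%997=315 h(27,27)=(27*31+27)%997=864 -> [315, 864]
  L2: h(315,864)=(315*31+864)%997=659 -> [659]
  root=659
After append 45 (leaves=[74, 15, 27, 45]):
  L0: [74, 15, 27, 45]
  L1: h(74,15)=(74*31+15)%997=315 h(27,45)=(27*31+45)%997=882 -> [315, 882]
  L2: h(315,882)=(315*31+882)%997=677 -> [677]
  root=677
After append 14 (leaves=[74, 15, 27, 45, 14]):
  L0: [74, 15, 27, 45, 14]
  L1: h(74,15)=(74*31+15)%997=315 h(27,45)=(27*31+45)%997=882 h(14,14)=(14*31+14)%997=448 -> [315, 882, 448]
  L2: h(315,882)=(315*31+882)%997=677 h(448,448)=(448*31+448)%997=378 -> [677, 378]
  L3: h(677,378)=(677*31+378)%997=428 -> [428]
  root=428
After append 90 (leaves=[74, 15, 27, 45, 14, 90]):
  L0: [74, 15, 27, 45, 14, 90]
  L1: h(74,15)=(74*31+15)%997=315 h(27,45)=(27*31+45)%997=882 h(14,90)=(14*31+90)%997=524 -> [315, 882, 524]
  L2: h(315,882)=(315*31+882)%997=677 h(524,524)=(524*31+524)%997=816 -> [677, 816]
  L3: h(677,816)=(677*31+816)%997=866 -> [866]
  root=866
After append 24 (leaves=[74, 15, 27, 45, 14, 90, 24]):
  L0: [74, 15, 27, 45, 14, 90, 24]
  L1: h(74,15)=(74*31+15)%997=315 h(27,45)=(27*31+45)%997=882 h(14,90)=(14*31+90)%997=524 h(24,24)=(24*31+24)%997=768 -> [315, 882, 524, 768]
  L2: h(315,882)=(315*31+882)%997=677 h(524,768)=(524*31+768)%997=63 -> [677, 63]
  L3: h(677,63)=(677*31+63)%997=113 -> [113]
  root=113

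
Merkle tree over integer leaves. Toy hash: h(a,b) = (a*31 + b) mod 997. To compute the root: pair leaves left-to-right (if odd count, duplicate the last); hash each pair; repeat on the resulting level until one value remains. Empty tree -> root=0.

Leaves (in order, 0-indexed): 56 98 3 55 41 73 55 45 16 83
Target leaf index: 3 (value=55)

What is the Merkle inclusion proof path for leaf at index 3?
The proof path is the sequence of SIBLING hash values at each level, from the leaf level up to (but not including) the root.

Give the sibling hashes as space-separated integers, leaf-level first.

L0 (leaves): [56, 98, 3, 55, 41, 73, 55, 45, 16, 83], target index=3
L1: h(56,98)=(56*31+98)%997=837 [pair 0] h(3,55)=(3*31+55)%997=148 [pair 1] h(41,73)=(41*31+73)%997=347 [pair 2] h(55,45)=(55*31+45)%997=753 [pair 3] h(16,83)=(16*31+83)%997=579 [pair 4] -> [837, 148, 347, 753, 579]
  Sibling for proof at L0: 3
L2: h(837,148)=(837*31+148)%997=173 [pair 0] h(347,753)=(347*31+753)%997=543 [pair 1] h(579,579)=(579*31+579)%997=582 [pair 2] -> [173, 543, 582]
  Sibling for proof at L1: 837
L3: h(173,543)=(173*31+543)%997=921 [pair 0] h(582,582)=(582*31+582)%997=678 [pair 1] -> [921, 678]
  Sibling for proof at L2: 543
L4: h(921,678)=(921*31+678)%997=316 [pair 0] -> [316]
  Sibling for proof at L3: 678
Root: 316
Proof path (sibling hashes from leaf to root): [3, 837, 543, 678]

Answer: 3 837 543 678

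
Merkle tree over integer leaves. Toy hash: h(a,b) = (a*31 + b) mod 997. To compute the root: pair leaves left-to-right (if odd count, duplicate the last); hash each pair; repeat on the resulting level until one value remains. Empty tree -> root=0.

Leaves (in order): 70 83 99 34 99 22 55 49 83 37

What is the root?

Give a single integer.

Answer: 649

Derivation:
L0: [70, 83, 99, 34, 99, 22, 55, 49, 83, 37]
L1: h(70,83)=(70*31+83)%997=259 h(99,34)=(99*31+34)%997=112 h(99,22)=(99*31+22)%997=100 h(55,49)=(55*31+49)%997=757 h(83,37)=(83*31+37)%997=616 -> [259, 112, 100, 757, 616]
L2: h(259,112)=(259*31+112)%997=165 h(100,757)=(100*31+757)%997=866 h(616,616)=(616*31+616)%997=769 -> [165, 866, 769]
L3: h(165,866)=(165*31+866)%997=996 h(769,769)=(769*31+769)%997=680 -> [996, 680]
L4: h(996,680)=(996*31+680)%997=649 -> [649]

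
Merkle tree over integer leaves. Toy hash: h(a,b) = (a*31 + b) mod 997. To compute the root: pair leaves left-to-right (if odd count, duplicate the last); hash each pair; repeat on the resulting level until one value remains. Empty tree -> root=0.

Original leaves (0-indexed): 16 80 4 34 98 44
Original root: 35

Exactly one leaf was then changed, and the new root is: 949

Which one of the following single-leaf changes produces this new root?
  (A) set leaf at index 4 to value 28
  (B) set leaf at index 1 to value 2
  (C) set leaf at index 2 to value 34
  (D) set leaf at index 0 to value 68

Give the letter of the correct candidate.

Original leaves: [16, 80, 4, 34, 98, 44]
Target new root: 949
Try each candidate change and compute the resulting root:
Candidate A: set leaf[4] = 28 -> leaves = [16, 80, 4, 34, 28, 44]
  L0: [16, 80, 4, 34, 28, 44]
  L1: h(16,80)=(16*31+80)%997=576 h(4,34)=(4*31+34)%997=158 h(28,44)=(28*31+44)%997=912 -> [576, 158, 912]
  L2: h(576,158)=(576*31+158)%997=68 h(912,912)=(912*31+912)%997=271 -> [68, 271]
  L3: h(68,271)=(68*31+271)%997=385 -> [385]
  root = 385 != target 949
Candidate B: set leaf[1] = 2 -> leaves = [16, 2, 4, 34, 98, 44]
  L0: [16, 2, 4, 34, 98, 44]
  L1: h(16,2)=(16*31+2)%997=498 h(4,34)=(4*31+34)%997=158 h(98,44)=(98*31+44)%997=91 -> [498, 158, 91]
  L2: h(498,158)=(498*31+158)%997=641 h(91,91)=(91*31+91)%997=918 -> [641, 918]
  L3: h(641,918)=(641*31+918)%997=849 -> [849]
  root = 849 != target 949
Candidate C: set leaf[2] = 34 -> leaves = [16, 80, 34, 34, 98, 44]
  L0: [16, 80, 34, 34, 98, 44]
  L1: h(16,80)=(16*31+80)%997=576 h(34,34)=(34*31+34)%997=91 h(98,44)=(98*31+44)%997=91 -> [576, 91, 91]
  L2: h(576,91)=(576*31+91)%997=1 h(91,91)=(91*31+91)%997=918 -> [1, 918]
  L3: h(1,918)=(1*31+918)%997=949 -> [949]
  root = 949 == target 949  ** MATCH **
Candidate D: set leaf[0] = 68 -> leaves = [68, 80, 4, 34, 98, 44]
  L0: [68, 80, 4, 34, 98, 44]
  L1: h(68,80)=(68*31+80)%997=194 h(4,34)=(4*31+34)%997=158 h(98,44)=(98*31+44)%997=91 -> [194, 158, 91]
  L2: h(194,158)=(194*31+158)%997=190 h(91,91)=(91*31+91)%997=918 -> [190, 918]
  L3: h(190,918)=(190*31+918)%997=826 -> [826]
  root = 826 != target 949
Candidate C produces the target root.

Answer: C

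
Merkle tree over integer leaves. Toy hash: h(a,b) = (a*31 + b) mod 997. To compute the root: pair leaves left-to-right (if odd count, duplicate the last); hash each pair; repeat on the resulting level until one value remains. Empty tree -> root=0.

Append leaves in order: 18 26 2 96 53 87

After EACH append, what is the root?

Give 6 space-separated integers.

After append 18 (leaves=[18]):
  L0: [18]
  root=18
After append 26 (leaves=[18, 26]):
  L0: [18, 26]
  L1: h(18,26)=(18*31+26)%997=584 -> [584]
  root=584
After append 2 (leaves=[18, 26, 2]):
  L0: [18, 26, 2]
  L1: h(18,26)=(18*31+26)%997=584 h(2,2)=(2*31+2)%997=64 -> [584, 64]
  L2: h(584,64)=(584*31+64)%997=222 -> [222]
  root=222
After append 96 (leaves=[18, 26, 2, 96]):
  L0: [18, 26, 2, 96]
  L1: h(18,26)=(18*31+26)%997=584 h(2,96)=(2*31+96)%997=158 -> [584, 158]
  L2: h(584,158)=(584*31+158)%997=316 -> [316]
  root=316
After append 53 (leaves=[18, 26, 2, 96, 53]):
  L0: [18, 26, 2, 96, 53]
  L1: h(18,26)=(18*31+26)%997=584 h(2,96)=(2*31+96)%997=158 h(53,53)=(53*31+53)%997=699 -> [584, 158, 699]
  L2: h(584,158)=(584*31+158)%997=316 h(699,699)=(699*31+699)%997=434 -> [316, 434]
  L3: h(316,434)=(316*31+434)%997=260 -> [260]
  root=260
After append 87 (leaves=[18, 26, 2, 96, 53, 87]):
  L0: [18, 26, 2, 96, 53, 87]
  L1: h(18,26)=(18*31+26)%997=584 h(2,96)=(2*31+96)%997=158 h(53,87)=(53*31+87)%997=733 -> [584, 158, 733]
  L2: h(584,158)=(584*31+158)%997=316 h(733,733)=(733*31+733)%997=525 -> [316, 525]
  L3: h(316,525)=(316*31+525)%997=351 -> [351]
  root=351

Answer: 18 584 222 316 260 351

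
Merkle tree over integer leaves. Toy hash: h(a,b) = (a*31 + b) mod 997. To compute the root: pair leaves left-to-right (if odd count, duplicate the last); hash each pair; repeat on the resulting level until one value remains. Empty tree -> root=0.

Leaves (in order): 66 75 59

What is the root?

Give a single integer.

Answer: 840

Derivation:
L0: [66, 75, 59]
L1: h(66,75)=(66*31+75)%997=127 h(59,59)=(59*31+59)%997=891 -> [127, 891]
L2: h(127,891)=(127*31+891)%997=840 -> [840]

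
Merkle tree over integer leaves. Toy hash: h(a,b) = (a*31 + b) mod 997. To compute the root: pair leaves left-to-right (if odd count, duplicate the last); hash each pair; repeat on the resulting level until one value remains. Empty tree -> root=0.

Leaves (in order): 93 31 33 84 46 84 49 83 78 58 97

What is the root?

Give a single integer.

Answer: 714

Derivation:
L0: [93, 31, 33, 84, 46, 84, 49, 83, 78, 58, 97]
L1: h(93,31)=(93*31+31)%997=920 h(33,84)=(33*31+84)%997=110 h(46,84)=(46*31+84)%997=513 h(49,83)=(49*31+83)%997=605 h(78,58)=(78*31+58)%997=482 h(97,97)=(97*31+97)%997=113 -> [920, 110, 513, 605, 482, 113]
L2: h(920,110)=(920*31+110)%997=714 h(513,605)=(513*31+605)%997=556 h(482,113)=(482*31+113)%997=100 -> [714, 556, 100]
L3: h(714,556)=(714*31+556)%997=756 h(100,100)=(100*31+100)%997=209 -> [756, 209]
L4: h(756,209)=(756*31+209)%997=714 -> [714]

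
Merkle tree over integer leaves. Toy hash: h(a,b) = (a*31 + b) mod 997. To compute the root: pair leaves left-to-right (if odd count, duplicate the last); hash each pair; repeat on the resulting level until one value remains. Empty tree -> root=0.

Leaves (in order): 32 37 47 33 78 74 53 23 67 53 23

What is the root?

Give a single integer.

Answer: 139

Derivation:
L0: [32, 37, 47, 33, 78, 74, 53, 23, 67, 53, 23]
L1: h(32,37)=(32*31+37)%997=32 h(47,33)=(47*31+33)%997=493 h(78,74)=(78*31+74)%997=498 h(53,23)=(53*31+23)%997=669 h(67,53)=(67*31+53)%997=136 h(23,23)=(23*31+23)%997=736 -> [32, 493, 498, 669, 136, 736]
L2: h(32,493)=(32*31+493)%997=488 h(498,669)=(498*31+669)%997=155 h(136,736)=(136*31+736)%997=964 -> [488, 155, 964]
L3: h(488,155)=(488*31+155)%997=328 h(964,964)=(964*31+964)%997=938 -> [328, 938]
L4: h(328,938)=(328*31+938)%997=139 -> [139]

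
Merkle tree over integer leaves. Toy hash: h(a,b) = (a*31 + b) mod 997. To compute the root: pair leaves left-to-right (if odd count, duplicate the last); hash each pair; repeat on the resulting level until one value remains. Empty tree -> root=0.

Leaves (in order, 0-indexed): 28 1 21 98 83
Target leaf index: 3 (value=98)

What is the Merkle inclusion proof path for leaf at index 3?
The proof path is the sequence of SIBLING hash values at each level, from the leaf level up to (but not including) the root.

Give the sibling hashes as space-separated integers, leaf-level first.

L0 (leaves): [28, 1, 21, 98, 83], target index=3
L1: h(28,1)=(28*31+1)%997=869 [pair 0] h(21,98)=(21*31+98)%997=749 [pair 1] h(83,83)=(83*31+83)%997=662 [pair 2] -> [869, 749, 662]
  Sibling for proof at L0: 21
L2: h(869,749)=(869*31+749)%997=769 [pair 0] h(662,662)=(662*31+662)%997=247 [pair 1] -> [769, 247]
  Sibling for proof at L1: 869
L3: h(769,247)=(769*31+247)%997=158 [pair 0] -> [158]
  Sibling for proof at L2: 247
Root: 158
Proof path (sibling hashes from leaf to root): [21, 869, 247]

Answer: 21 869 247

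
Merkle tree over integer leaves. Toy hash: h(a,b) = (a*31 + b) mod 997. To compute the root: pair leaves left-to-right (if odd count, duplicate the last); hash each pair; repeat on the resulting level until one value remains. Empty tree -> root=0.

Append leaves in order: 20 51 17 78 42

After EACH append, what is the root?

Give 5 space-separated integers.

After append 20 (leaves=[20]):
  L0: [20]
  root=20
After append 51 (leaves=[20, 51]):
  L0: [20, 51]
  L1: h(20,51)=(20*31+51)%997=671 -> [671]
  root=671
After append 17 (leaves=[20, 51, 17]):
  L0: [20, 51, 17]
  L1: h(20,51)=(20*31+51)%997=671 h(17,17)=(17*31+17)%997=544 -> [671, 544]
  L2: h(671,544)=(671*31+544)%997=408 -> [408]
  root=408
After append 78 (leaves=[20, 51, 17, 78]):
  L0: [20, 51, 17, 78]
  L1: h(20,51)=(20*31+51)%997=671 h(17,78)=(17*31+78)%997=605 -> [671, 605]
  L2: h(671,605)=(671*31+605)%997=469 -> [469]
  root=469
After append 42 (leaves=[20, 51, 17, 78, 42]):
  L0: [20, 51, 17, 78, 42]
  L1: h(20,51)=(20*31+51)%997=671 h(17,78)=(17*31+78)%997=605 h(42,42)=(42*31+42)%997=347 -> [671, 605, 347]
  L2: h(671,605)=(671*31+605)%997=469 h(347,347)=(347*31+347)%997=137 -> [469, 137]
  L3: h(469,137)=(469*31+137)%997=718 -> [718]
  root=718

Answer: 20 671 408 469 718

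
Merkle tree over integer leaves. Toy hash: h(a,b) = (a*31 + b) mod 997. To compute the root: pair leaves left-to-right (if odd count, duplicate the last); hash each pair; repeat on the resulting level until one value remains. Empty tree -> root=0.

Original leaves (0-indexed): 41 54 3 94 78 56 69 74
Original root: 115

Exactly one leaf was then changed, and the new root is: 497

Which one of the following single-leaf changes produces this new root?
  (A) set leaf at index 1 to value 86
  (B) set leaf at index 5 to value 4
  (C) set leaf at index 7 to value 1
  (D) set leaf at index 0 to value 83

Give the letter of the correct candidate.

Answer: B

Derivation:
Original leaves: [41, 54, 3, 94, 78, 56, 69, 74]
Target new root: 497
Try each candidate change and compute the resulting root:
Candidate A: set leaf[1] = 86 -> leaves = [41, 86, 3, 94, 78, 56, 69, 74]
  L0: [41, 86, 3, 94, 78, 56, 69, 74]
  L1: h(41,86)=(41*31+86)%997=360 h(3,94)=(3*31+94)%997=187 h(78,56)=(78*31+56)%997=480 h(69,74)=(69*31+74)%997=219 -> [360, 187, 480, 219]
  L2: h(360,187)=(360*31+187)%997=380 h(480,219)=(480*31+219)%997=144 -> [380, 144]
  L3: h(380,144)=(380*31+144)%997=957 -> [957]
  root = 957 != target 497
Candidate B: set leaf[5] = 4 -> leaves = [41, 54, 3, 94, 78, 4, 69, 74]
  L0: [41, 54, 3, 94, 78, 4, 69, 74]
  L1: h(41,54)=(41*31+54)%997=328 h(3,94)=(3*31+94)%997=187 h(78,4)=(78*31+4)%997=428 h(69,74)=(69*31+74)%997=219 -> [328, 187, 428, 219]
  L2: h(328,187)=(328*31+187)%997=385 h(428,219)=(428*31+219)%997=526 -> [385, 526]
  L3: h(385,526)=(385*31+526)%997=497 -> [497]
  root = 497 == target 497  ** MATCH **
Candidate C: set leaf[7] = 1 -> leaves = [41, 54, 3, 94, 78, 56, 69, 1]
  L0: [41, 54, 3, 94, 78, 56, 69, 1]
  L1: h(41,54)=(41*31+54)%997=328 h(3,94)=(3*31+94)%997=187 h(78,56)=(78*31+56)%997=480 h(69,1)=(69*31+1)%997=146 -> [328, 187, 480, 146]
  L2: h(328,187)=(328*31+187)%997=385 h(480,146)=(480*31+146)%997=71 -> [385, 71]
  L3: h(385,71)=(385*31+71)%997=42 -> [42]
  root = 42 != target 497
Candidate D: set leaf[0] = 83 -> leaves = [83, 54, 3, 94, 78, 56, 69, 74]
  L0: [83, 54, 3, 94, 78, 56, 69, 74]
  L1: h(83,54)=(83*31+54)%997=633 h(3,94)=(3*31+94)%997=187 h(78,56)=(78*31+56)%997=480 h(69,74)=(69*31+74)%997=219 -> [633, 187, 480, 219]
  L2: h(633,187)=(633*31+187)%997=867 h(480,219)=(480*31+219)%997=144 -> [867, 144]
  L3: h(867,144)=(867*31+144)%997=102 -> [102]
  root = 102 != target 497
Candidate B produces the target root.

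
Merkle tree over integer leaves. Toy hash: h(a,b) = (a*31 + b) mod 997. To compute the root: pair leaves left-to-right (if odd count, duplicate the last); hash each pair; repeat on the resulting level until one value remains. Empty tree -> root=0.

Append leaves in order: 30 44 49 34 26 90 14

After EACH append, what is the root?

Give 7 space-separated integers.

Answer: 30 974 855 840 820 874 426

Derivation:
After append 30 (leaves=[30]):
  L0: [30]
  root=30
After append 44 (leaves=[30, 44]):
  L0: [30, 44]
  L1: h(30,44)=(30*31+44)%997=974 -> [974]
  root=974
After append 49 (leaves=[30, 44, 49]):
  L0: [30, 44, 49]
  L1: h(30,44)=(30*31+44)%997=974 h(49,49)=(49*31+49)%997=571 -> [974, 571]
  L2: h(974,571)=(974*31+571)%997=855 -> [855]
  root=855
After append 34 (leaves=[30, 44, 49, 34]):
  L0: [30, 44, 49, 34]
  L1: h(30,44)=(30*31+44)%997=974 h(49,34)=(49*31+34)%997=556 -> [974, 556]
  L2: h(974,556)=(974*31+556)%997=840 -> [840]
  root=840
After append 26 (leaves=[30, 44, 49, 34, 26]):
  L0: [30, 44, 49, 34, 26]
  L1: h(30,44)=(30*31+44)%997=974 h(49,34)=(49*31+34)%997=556 h(26,26)=(26*31+26)%997=832 -> [974, 556, 832]
  L2: h(974,556)=(974*31+556)%997=840 h(832,832)=(832*31+832)%997=702 -> [840, 702]
  L3: h(840,702)=(840*31+702)%997=820 -> [820]
  root=820
After append 90 (leaves=[30, 44, 49, 34, 26, 90]):
  L0: [30, 44, 49, 34, 26, 90]
  L1: h(30,44)=(30*31+44)%997=974 h(49,34)=(49*31+34)%997=556 h(26,90)=(26*31+90)%997=896 -> [974, 556, 896]
  L2: h(974,556)=(974*31+556)%997=840 h(896,896)=(896*31+896)%997=756 -> [840, 756]
  L3: h(840,756)=(840*31+756)%997=874 -> [874]
  root=874
After append 14 (leaves=[30, 44, 49, 34, 26, 90, 14]):
  L0: [30, 44, 49, 34, 26, 90, 14]
  L1: h(30,44)=(30*31+44)%997=974 h(49,34)=(49*31+34)%997=556 h(26,90)=(26*31+90)%997=896 h(14,14)=(14*31+14)%997=448 -> [974, 556, 896, 448]
  L2: h(974,556)=(974*31+556)%997=840 h(896,448)=(896*31+448)%997=308 -> [840, 308]
  L3: h(840,308)=(840*31+308)%997=426 -> [426]
  root=426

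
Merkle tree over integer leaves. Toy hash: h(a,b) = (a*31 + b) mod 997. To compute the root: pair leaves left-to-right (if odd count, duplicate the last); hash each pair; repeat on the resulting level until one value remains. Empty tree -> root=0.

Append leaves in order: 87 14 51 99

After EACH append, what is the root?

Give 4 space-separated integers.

Answer: 87 717 928 976

Derivation:
After append 87 (leaves=[87]):
  L0: [87]
  root=87
After append 14 (leaves=[87, 14]):
  L0: [87, 14]
  L1: h(87,14)=(87*31+14)%997=717 -> [717]
  root=717
After append 51 (leaves=[87, 14, 51]):
  L0: [87, 14, 51]
  L1: h(87,14)=(87*31+14)%997=717 h(51,51)=(51*31+51)%997=635 -> [717, 635]
  L2: h(717,635)=(717*31+635)%997=928 -> [928]
  root=928
After append 99 (leaves=[87, 14, 51, 99]):
  L0: [87, 14, 51, 99]
  L1: h(87,14)=(87*31+14)%997=717 h(51,99)=(51*31+99)%997=683 -> [717, 683]
  L2: h(717,683)=(717*31+683)%997=976 -> [976]
  root=976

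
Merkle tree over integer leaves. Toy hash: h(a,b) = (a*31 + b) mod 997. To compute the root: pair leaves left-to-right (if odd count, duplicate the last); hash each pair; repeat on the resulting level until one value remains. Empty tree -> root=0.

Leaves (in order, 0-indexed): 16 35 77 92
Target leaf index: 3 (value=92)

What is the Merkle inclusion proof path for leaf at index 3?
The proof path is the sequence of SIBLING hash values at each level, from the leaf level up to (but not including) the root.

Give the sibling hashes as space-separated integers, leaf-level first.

Answer: 77 531

Derivation:
L0 (leaves): [16, 35, 77, 92], target index=3
L1: h(16,35)=(16*31+35)%997=531 [pair 0] h(77,92)=(77*31+92)%997=485 [pair 1] -> [531, 485]
  Sibling for proof at L0: 77
L2: h(531,485)=(531*31+485)%997=994 [pair 0] -> [994]
  Sibling for proof at L1: 531
Root: 994
Proof path (sibling hashes from leaf to root): [77, 531]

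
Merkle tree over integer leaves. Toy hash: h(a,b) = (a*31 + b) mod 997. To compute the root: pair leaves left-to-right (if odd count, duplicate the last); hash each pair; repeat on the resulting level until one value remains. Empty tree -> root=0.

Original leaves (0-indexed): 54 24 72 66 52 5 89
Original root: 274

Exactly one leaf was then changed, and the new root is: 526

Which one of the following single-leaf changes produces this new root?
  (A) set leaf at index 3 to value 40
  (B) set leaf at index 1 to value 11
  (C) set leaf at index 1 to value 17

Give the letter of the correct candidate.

Answer: C

Derivation:
Original leaves: [54, 24, 72, 66, 52, 5, 89]
Target new root: 526
Try each candidate change and compute the resulting root:
Candidate A: set leaf[3] = 40 -> leaves = [54, 24, 72, 40, 52, 5, 89]
  L0: [54, 24, 72, 40, 52, 5, 89]
  L1: h(54,24)=(54*31+24)%997=701 h(72,40)=(72*31+40)%997=278 h(52,5)=(52*31+5)%997=620 h(89,89)=(89*31+89)%997=854 -> [701, 278, 620, 854]
  L2: h(701,278)=(701*31+278)%997=75 h(620,854)=(620*31+854)%997=134 -> [75, 134]
  L3: h(75,134)=(75*31+134)%997=465 -> [465]
  root = 465 != target 526
Candidate B: set leaf[1] = 11 -> leaves = [54, 11, 72, 66, 52, 5, 89]
  L0: [54, 11, 72, 66, 52, 5, 89]
  L1: h(54,11)=(54*31+11)%997=688 h(72,66)=(72*31+66)%997=304 h(52,5)=(52*31+5)%997=620 h(89,89)=(89*31+89)%997=854 -> [688, 304, 620, 854]
  L2: h(688,304)=(688*31+304)%997=695 h(620,854)=(620*31+854)%997=134 -> [695, 134]
  L3: h(695,134)=(695*31+134)%997=742 -> [742]
  root = 742 != target 526
Candidate C: set leaf[1] = 17 -> leaves = [54, 17, 72, 66, 52, 5, 89]
  L0: [54, 17, 72, 66, 52, 5, 89]
  L1: h(54,17)=(54*31+17)%997=694 h(72,66)=(72*31+66)%997=304 h(52,5)=(52*31+5)%997=620 h(89,89)=(89*31+89)%997=854 -> [694, 304, 620, 854]
  L2: h(694,304)=(694*31+304)%997=881 h(620,854)=(620*31+854)%997=134 -> [881, 134]
  L3: h(881,134)=(881*31+134)%997=526 -> [526]
  root = 526 == target 526  ** MATCH **
Candidate C produces the target root.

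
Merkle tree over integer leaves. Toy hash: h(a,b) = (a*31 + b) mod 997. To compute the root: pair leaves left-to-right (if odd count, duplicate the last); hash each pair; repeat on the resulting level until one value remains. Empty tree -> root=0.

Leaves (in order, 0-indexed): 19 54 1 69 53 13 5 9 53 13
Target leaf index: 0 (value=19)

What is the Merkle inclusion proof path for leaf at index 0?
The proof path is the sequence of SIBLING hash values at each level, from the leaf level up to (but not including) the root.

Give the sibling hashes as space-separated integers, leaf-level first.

L0 (leaves): [19, 54, 1, 69, 53, 13, 5, 9, 53, 13], target index=0
L1: h(19,54)=(19*31+54)%997=643 [pair 0] h(1,69)=(1*31+69)%997=100 [pair 1] h(53,13)=(53*31+13)%997=659 [pair 2] h(5,9)=(5*31+9)%997=164 [pair 3] h(53,13)=(53*31+13)%997=659 [pair 4] -> [643, 100, 659, 164, 659]
  Sibling for proof at L0: 54
L2: h(643,100)=(643*31+100)%997=93 [pair 0] h(659,164)=(659*31+164)%997=653 [pair 1] h(659,659)=(659*31+659)%997=151 [pair 2] -> [93, 653, 151]
  Sibling for proof at L1: 100
L3: h(93,653)=(93*31+653)%997=545 [pair 0] h(151,151)=(151*31+151)%997=844 [pair 1] -> [545, 844]
  Sibling for proof at L2: 653
L4: h(545,844)=(545*31+844)%997=790 [pair 0] -> [790]
  Sibling for proof at L3: 844
Root: 790
Proof path (sibling hashes from leaf to root): [54, 100, 653, 844]

Answer: 54 100 653 844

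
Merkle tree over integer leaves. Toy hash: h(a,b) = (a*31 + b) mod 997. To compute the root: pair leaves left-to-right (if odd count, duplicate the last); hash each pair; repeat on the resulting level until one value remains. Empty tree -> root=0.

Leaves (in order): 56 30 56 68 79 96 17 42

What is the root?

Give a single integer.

Answer: 28

Derivation:
L0: [56, 30, 56, 68, 79, 96, 17, 42]
L1: h(56,30)=(56*31+30)%997=769 h(56,68)=(56*31+68)%997=807 h(79,96)=(79*31+96)%997=551 h(17,42)=(17*31+42)%997=569 -> [769, 807, 551, 569]
L2: h(769,807)=(769*31+807)%997=718 h(551,569)=(551*31+569)%997=701 -> [718, 701]
L3: h(718,701)=(718*31+701)%997=28 -> [28]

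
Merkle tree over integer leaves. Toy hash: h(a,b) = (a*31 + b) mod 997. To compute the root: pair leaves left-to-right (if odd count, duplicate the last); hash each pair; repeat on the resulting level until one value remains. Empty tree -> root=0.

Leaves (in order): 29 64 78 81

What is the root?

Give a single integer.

L0: [29, 64, 78, 81]
L1: h(29,64)=(29*31+64)%997=963 h(78,81)=(78*31+81)%997=505 -> [963, 505]
L2: h(963,505)=(963*31+505)%997=448 -> [448]

Answer: 448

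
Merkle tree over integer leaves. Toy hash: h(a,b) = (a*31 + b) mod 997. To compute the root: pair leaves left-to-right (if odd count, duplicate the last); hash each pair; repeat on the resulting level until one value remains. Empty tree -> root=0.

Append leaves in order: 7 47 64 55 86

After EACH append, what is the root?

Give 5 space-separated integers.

After append 7 (leaves=[7]):
  L0: [7]
  root=7
After append 47 (leaves=[7, 47]):
  L0: [7, 47]
  L1: h(7,47)=(7*31+47)%997=264 -> [264]
  root=264
After append 64 (leaves=[7, 47, 64]):
  L0: [7, 47, 64]
  L1: h(7,47)=(7*31+47)%997=264 h(64,64)=(64*31+64)%997=54 -> [264, 54]
  L2: h(264,54)=(264*31+54)%997=262 -> [262]
  root=262
After append 55 (leaves=[7, 47, 64, 55]):
  L0: [7, 47, 64, 55]
  L1: h(7,47)=(7*31+47)%997=264 h(64,55)=(64*31+55)%997=45 -> [264, 45]
  L2: h(264,45)=(264*31+45)%997=253 -> [253]
  root=253
After append 86 (leaves=[7, 47, 64, 55, 86]):
  L0: [7, 47, 64, 55, 86]
  L1: h(7,47)=(7*31+47)%997=264 h(64,55)=(64*31+55)%997=45 h(86,86)=(86*31+86)%997=758 -> [264, 45, 758]
  L2: h(264,45)=(264*31+45)%997=253 h(758,758)=(758*31+758)%997=328 -> [253, 328]
  L3: h(253,328)=(253*31+328)%997=195 -> [195]
  root=195

Answer: 7 264 262 253 195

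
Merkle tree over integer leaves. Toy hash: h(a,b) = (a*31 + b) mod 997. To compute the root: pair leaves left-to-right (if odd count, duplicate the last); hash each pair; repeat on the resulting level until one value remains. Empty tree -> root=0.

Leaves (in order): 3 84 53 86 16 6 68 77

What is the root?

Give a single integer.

Answer: 169

Derivation:
L0: [3, 84, 53, 86, 16, 6, 68, 77]
L1: h(3,84)=(3*31+84)%997=177 h(53,86)=(53*31+86)%997=732 h(16,6)=(16*31+6)%997=502 h(68,77)=(68*31+77)%997=191 -> [177, 732, 502, 191]
L2: h(177,732)=(177*31+732)%997=237 h(502,191)=(502*31+191)%997=798 -> [237, 798]
L3: h(237,798)=(237*31+798)%997=169 -> [169]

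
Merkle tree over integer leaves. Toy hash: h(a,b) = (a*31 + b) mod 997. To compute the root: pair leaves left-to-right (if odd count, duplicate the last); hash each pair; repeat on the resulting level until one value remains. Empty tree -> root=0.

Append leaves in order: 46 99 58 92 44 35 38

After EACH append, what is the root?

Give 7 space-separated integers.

After append 46 (leaves=[46]):
  L0: [46]
  root=46
After append 99 (leaves=[46, 99]):
  L0: [46, 99]
  L1: h(46,99)=(46*31+99)%997=528 -> [528]
  root=528
After append 58 (leaves=[46, 99, 58]):
  L0: [46, 99, 58]
  L1: h(46,99)=(46*31+99)%997=528 h(58,58)=(58*31+58)%997=859 -> [528, 859]
  L2: h(528,859)=(528*31+859)%997=278 -> [278]
  root=278
After append 92 (leaves=[46, 99, 58, 92]):
  L0: [46, 99, 58, 92]
  L1: h(46,99)=(46*31+99)%997=528 h(58,92)=(58*31+92)%997=893 -> [528, 893]
  L2: h(528,893)=(528*31+893)%997=312 -> [312]
  root=312
After append 44 (leaves=[46, 99, 58, 92, 44]):
  L0: [46, 99, 58, 92, 44]
  L1: h(46,99)=(46*31+99)%997=528 h(58,92)=(58*31+92)%997=893 h(44,44)=(44*31+44)%997=411 -> [528, 893, 411]
  L2: h(528,893)=(528*31+893)%997=312 h(411,411)=(411*31+411)%997=191 -> [312, 191]
  L3: h(312,191)=(312*31+191)%997=890 -> [890]
  root=890
After append 35 (leaves=[46, 99, 58, 92, 44, 35]):
  L0: [46, 99, 58, 92, 44, 35]
  L1: h(46,99)=(46*31+99)%997=528 h(58,92)=(58*31+92)%997=893 h(44,35)=(44*31+35)%997=402 -> [528, 893, 402]
  L2: h(528,893)=(528*31+893)%997=312 h(402,402)=(402*31+402)%997=900 -> [312, 900]
  L3: h(312,900)=(312*31+900)%997=602 -> [602]
  root=602
After append 38 (leaves=[46, 99, 58, 92, 44, 35, 38]):
  L0: [46, 99, 58, 92, 44, 35, 38]
  L1: h(46,99)=(46*31+99)%997=528 h(58,92)=(58*31+92)%997=893 h(44,35)=(44*31+35)%997=402 h(38,38)=(38*31+38)%997=219 -> [528, 893, 402, 219]
  L2: h(528,893)=(528*31+893)%997=312 h(402,219)=(402*31+219)%997=717 -> [312, 717]
  L3: h(312,717)=(312*31+717)%997=419 -> [419]
  root=419

Answer: 46 528 278 312 890 602 419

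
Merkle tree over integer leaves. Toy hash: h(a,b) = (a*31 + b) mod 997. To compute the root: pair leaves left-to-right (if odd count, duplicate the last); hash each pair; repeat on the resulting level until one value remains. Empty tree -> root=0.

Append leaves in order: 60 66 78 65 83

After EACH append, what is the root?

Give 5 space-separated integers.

After append 60 (leaves=[60]):
  L0: [60]
  root=60
After append 66 (leaves=[60, 66]):
  L0: [60, 66]
  L1: h(60,66)=(60*31+66)%997=929 -> [929]
  root=929
After append 78 (leaves=[60, 66, 78]):
  L0: [60, 66, 78]
  L1: h(60,66)=(60*31+66)%997=929 h(78,78)=(78*31+78)%997=502 -> [929, 502]
  L2: h(929,502)=(929*31+502)%997=388 -> [388]
  root=388
After append 65 (leaves=[60, 66, 78, 65]):
  L0: [60, 66, 78, 65]
  L1: h(60,66)=(60*31+66)%997=929 h(78,65)=(78*31+65)%997=489 -> [929, 489]
  L2: h(929,489)=(929*31+489)%997=375 -> [375]
  root=375
After append 83 (leaves=[60, 66, 78, 65, 83]):
  L0: [60, 66, 78, 65, 83]
  L1: h(60,66)=(60*31+66)%997=929 h(78,65)=(78*31+65)%997=489 h(83,83)=(83*31+83)%997=662 -> [929, 489, 662]
  L2: h(929,489)=(929*31+489)%997=375 h(662,662)=(662*31+662)%997=247 -> [375, 247]
  L3: h(375,247)=(375*31+247)%997=905 -> [905]
  root=905

Answer: 60 929 388 375 905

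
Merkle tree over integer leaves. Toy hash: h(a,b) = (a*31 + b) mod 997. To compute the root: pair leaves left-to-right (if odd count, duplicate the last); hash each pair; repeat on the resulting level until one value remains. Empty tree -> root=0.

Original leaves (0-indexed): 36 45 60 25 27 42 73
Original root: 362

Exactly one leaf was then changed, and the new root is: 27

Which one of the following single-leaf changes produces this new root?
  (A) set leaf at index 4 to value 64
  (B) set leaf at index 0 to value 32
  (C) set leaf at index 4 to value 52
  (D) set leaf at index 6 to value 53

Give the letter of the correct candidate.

Original leaves: [36, 45, 60, 25, 27, 42, 73]
Target new root: 27
Try each candidate change and compute the resulting root:
Candidate A: set leaf[4] = 64 -> leaves = [36, 45, 60, 25, 64, 42, 73]
  L0: [36, 45, 60, 25, 64, 42, 73]
  L1: h(36,45)=(36*31+45)%997=164 h(60,25)=(60*31+25)%997=888 h(64,42)=(64*31+42)%997=32 h(73,73)=(73*31+73)%997=342 -> [164, 888, 32, 342]
  L2: h(164,888)=(164*31+888)%997=987 h(32,342)=(32*31+342)%997=337 -> [987, 337]
  L3: h(987,337)=(987*31+337)%997=27 -> [27]
  root = 27 == target 27  ** MATCH **
Candidate B: set leaf[0] = 32 -> leaves = [32, 45, 60, 25, 27, 42, 73]
  L0: [32, 45, 60, 25, 27, 42, 73]
  L1: h(32,45)=(32*31+45)%997=40 h(60,25)=(60*31+25)%997=888 h(27,42)=(27*31+42)%997=879 h(73,73)=(73*31+73)%997=342 -> [40, 888, 879, 342]
  L2: h(40,888)=(40*31+888)%997=134 h(879,342)=(879*31+342)%997=672 -> [134, 672]
  L3: h(134,672)=(134*31+672)%997=838 -> [838]
  root = 838 != target 27
Candidate C: set leaf[4] = 52 -> leaves = [36, 45, 60, 25, 52, 42, 73]
  L0: [36, 45, 60, 25, 52, 42, 73]
  L1: h(36,45)=(36*31+45)%997=164 h(60,25)=(60*31+25)%997=888 h(52,42)=(52*31+42)%997=657 h(73,73)=(73*31+73)%997=342 -> [164, 888, 657, 342]
  L2: h(164,888)=(164*31+888)%997=987 h(657,342)=(657*31+342)%997=769 -> [987, 769]
  L3: h(987,769)=(987*31+769)%997=459 -> [459]
  root = 459 != target 27
Candidate D: set leaf[6] = 53 -> leaves = [36, 45, 60, 25, 27, 42, 53]
  L0: [36, 45, 60, 25, 27, 42, 53]
  L1: h(36,45)=(36*31+45)%997=164 h(60,25)=(60*31+25)%997=888 h(27,42)=(27*31+42)%997=879 h(53,53)=(53*31+53)%997=699 -> [164, 888, 879, 699]
  L2: h(164,888)=(164*31+888)%997=987 h(879,699)=(879*31+699)%997=32 -> [987, 32]
  L3: h(987,32)=(987*31+32)%997=719 -> [719]
  root = 719 != target 27
Candidate A produces the target root.

Answer: A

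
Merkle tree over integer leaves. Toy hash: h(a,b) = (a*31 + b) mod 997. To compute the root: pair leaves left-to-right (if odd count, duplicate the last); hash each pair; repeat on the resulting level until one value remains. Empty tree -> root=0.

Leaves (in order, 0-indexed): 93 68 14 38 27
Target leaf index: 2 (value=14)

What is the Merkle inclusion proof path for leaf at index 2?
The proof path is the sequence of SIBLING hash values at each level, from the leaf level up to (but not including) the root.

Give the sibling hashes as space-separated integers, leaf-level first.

Answer: 38 957 729

Derivation:
L0 (leaves): [93, 68, 14, 38, 27], target index=2
L1: h(93,68)=(93*31+68)%997=957 [pair 0] h(14,38)=(14*31+38)%997=472 [pair 1] h(27,27)=(27*31+27)%997=864 [pair 2] -> [957, 472, 864]
  Sibling for proof at L0: 38
L2: h(957,472)=(957*31+472)%997=229 [pair 0] h(864,864)=(864*31+864)%997=729 [pair 1] -> [229, 729]
  Sibling for proof at L1: 957
L3: h(229,729)=(229*31+729)%997=849 [pair 0] -> [849]
  Sibling for proof at L2: 729
Root: 849
Proof path (sibling hashes from leaf to root): [38, 957, 729]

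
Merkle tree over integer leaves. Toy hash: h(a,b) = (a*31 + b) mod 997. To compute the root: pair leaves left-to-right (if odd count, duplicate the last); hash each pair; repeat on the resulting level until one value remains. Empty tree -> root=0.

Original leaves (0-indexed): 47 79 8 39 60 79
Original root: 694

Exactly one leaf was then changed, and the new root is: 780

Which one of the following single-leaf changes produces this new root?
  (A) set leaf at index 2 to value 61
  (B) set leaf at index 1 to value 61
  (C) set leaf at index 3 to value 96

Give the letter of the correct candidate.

Original leaves: [47, 79, 8, 39, 60, 79]
Target new root: 780
Try each candidate change and compute the resulting root:
Candidate A: set leaf[2] = 61 -> leaves = [47, 79, 61, 39, 60, 79]
  L0: [47, 79, 61, 39, 60, 79]
  L1: h(47,79)=(47*31+79)%997=539 h(61,39)=(61*31+39)%997=933 h(60,79)=(60*31+79)%997=942 -> [539, 933, 942]
  L2: h(539,933)=(539*31+933)%997=693 h(942,942)=(942*31+942)%997=234 -> [693, 234]
  L3: h(693,234)=(693*31+234)%997=780 -> [780]
  root = 780 == target 780  ** MATCH **
Candidate B: set leaf[1] = 61 -> leaves = [47, 61, 8, 39, 60, 79]
  L0: [47, 61, 8, 39, 60, 79]
  L1: h(47,61)=(47*31+61)%997=521 h(8,39)=(8*31+39)%997=287 h(60,79)=(60*31+79)%997=942 -> [521, 287, 942]
  L2: h(521,287)=(521*31+287)%997=486 h(942,942)=(942*31+942)%997=234 -> [486, 234]
  L3: h(486,234)=(486*31+234)%997=345 -> [345]
  root = 345 != target 780
Candidate C: set leaf[3] = 96 -> leaves = [47, 79, 8, 96, 60, 79]
  L0: [47, 79, 8, 96, 60, 79]
  L1: h(47,79)=(47*31+79)%997=539 h(8,96)=(8*31+96)%997=344 h(60,79)=(60*31+79)%997=942 -> [539, 344, 942]
  L2: h(539,344)=(539*31+344)%997=104 h(942,942)=(942*31+942)%997=234 -> [104, 234]
  L3: h(104,234)=(104*31+234)%997=467 -> [467]
  root = 467 != target 780
Candidate A produces the target root.

Answer: A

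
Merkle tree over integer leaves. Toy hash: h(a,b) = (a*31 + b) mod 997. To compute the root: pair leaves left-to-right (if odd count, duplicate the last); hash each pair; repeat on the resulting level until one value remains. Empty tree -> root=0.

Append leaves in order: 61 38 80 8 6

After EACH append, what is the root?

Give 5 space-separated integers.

After append 61 (leaves=[61]):
  L0: [61]
  root=61
After append 38 (leaves=[61, 38]):
  L0: [61, 38]
  L1: h(61,38)=(61*31+38)%997=932 -> [932]
  root=932
After append 80 (leaves=[61, 38, 80]):
  L0: [61, 38, 80]
  L1: h(61,38)=(61*31+38)%997=932 h(80,80)=(80*31+80)%997=566 -> [932, 566]
  L2: h(932,566)=(932*31+566)%997=545 -> [545]
  root=545
After append 8 (leaves=[61, 38, 80, 8]):
  L0: [61, 38, 80, 8]
  L1: h(61,38)=(61*31+38)%997=932 h(80,8)=(80*31+8)%997=494 -> [932, 494]
  L2: h(932,494)=(932*31+494)%997=473 -> [473]
  root=473
After append 6 (leaves=[61, 38, 80, 8, 6]):
  L0: [61, 38, 80, 8, 6]
  L1: h(61,38)=(61*31+38)%997=932 h(80,8)=(80*31+8)%997=494 h(6,6)=(6*31+6)%997=192 -> [932, 494, 192]
  L2: h(932,494)=(932*31+494)%997=473 h(192,192)=(192*31+192)%997=162 -> [473, 162]
  L3: h(473,162)=(473*31+162)%997=867 -> [867]
  root=867

Answer: 61 932 545 473 867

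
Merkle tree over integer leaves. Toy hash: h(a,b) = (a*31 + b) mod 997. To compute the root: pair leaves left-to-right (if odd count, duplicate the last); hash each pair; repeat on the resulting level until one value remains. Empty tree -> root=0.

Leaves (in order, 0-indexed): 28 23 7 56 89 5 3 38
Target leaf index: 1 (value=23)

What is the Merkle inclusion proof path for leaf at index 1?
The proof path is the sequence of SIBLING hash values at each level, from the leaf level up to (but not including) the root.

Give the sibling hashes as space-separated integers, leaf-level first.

L0 (leaves): [28, 23, 7, 56, 89, 5, 3, 38], target index=1
L1: h(28,23)=(28*31+23)%997=891 [pair 0] h(7,56)=(7*31+56)%997=273 [pair 1] h(89,5)=(89*31+5)%997=770 [pair 2] h(3,38)=(3*31+38)%997=131 [pair 3] -> [891, 273, 770, 131]
  Sibling for proof at L0: 28
L2: h(891,273)=(891*31+273)%997=975 [pair 0] h(770,131)=(770*31+131)%997=73 [pair 1] -> [975, 73]
  Sibling for proof at L1: 273
L3: h(975,73)=(975*31+73)%997=388 [pair 0] -> [388]
  Sibling for proof at L2: 73
Root: 388
Proof path (sibling hashes from leaf to root): [28, 273, 73]

Answer: 28 273 73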